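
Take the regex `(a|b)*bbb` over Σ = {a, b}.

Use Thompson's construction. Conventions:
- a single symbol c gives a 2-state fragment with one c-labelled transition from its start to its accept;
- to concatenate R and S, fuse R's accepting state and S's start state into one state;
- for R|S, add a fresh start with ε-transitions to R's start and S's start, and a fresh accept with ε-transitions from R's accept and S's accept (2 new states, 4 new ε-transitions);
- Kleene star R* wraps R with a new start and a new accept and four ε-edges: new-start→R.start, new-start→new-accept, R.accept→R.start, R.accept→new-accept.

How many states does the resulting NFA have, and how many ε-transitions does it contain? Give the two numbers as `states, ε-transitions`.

By structural recursion:
Each of the 5 symbol leaves contributes 2 states and 0 ε-transitions.
  a|b : 6 states, 4 ε-transitions
  (a|b)* : 8 states, 8 ε-transitions
  (a|b)*bbb : 11 states, 8 ε-transitions

11, 8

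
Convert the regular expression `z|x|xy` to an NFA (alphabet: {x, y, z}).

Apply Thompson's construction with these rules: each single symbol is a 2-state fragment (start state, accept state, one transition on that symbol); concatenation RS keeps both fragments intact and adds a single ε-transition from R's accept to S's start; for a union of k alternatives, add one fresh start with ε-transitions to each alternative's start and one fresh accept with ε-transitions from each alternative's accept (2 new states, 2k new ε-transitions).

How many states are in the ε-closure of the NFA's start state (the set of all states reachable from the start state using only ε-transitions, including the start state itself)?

Let C(F) = |ε-closure(F.start)| within fragment F, and note whether F accepts ε. Symbol fragments have C = 1 and do not accept ε. Then:
  xy → same as the first factor's closure: |ε-closure| = 1
  z|x|xy → new start ε-reaches every alternative's start; none of them accept ε, so the new accept is not reached: |ε-closure| = 1 + 1 + 1 + 1 = 4

4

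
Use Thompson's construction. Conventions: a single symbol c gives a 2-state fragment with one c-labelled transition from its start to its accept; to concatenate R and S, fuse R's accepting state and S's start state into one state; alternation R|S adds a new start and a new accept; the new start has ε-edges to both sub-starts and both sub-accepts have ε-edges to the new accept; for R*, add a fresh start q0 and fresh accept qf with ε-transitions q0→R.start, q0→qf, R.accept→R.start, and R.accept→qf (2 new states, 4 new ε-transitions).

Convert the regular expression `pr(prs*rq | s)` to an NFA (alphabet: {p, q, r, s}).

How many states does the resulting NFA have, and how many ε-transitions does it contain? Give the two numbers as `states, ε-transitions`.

14, 8

Building bottom-up:
Each of the 8 symbol leaves contributes 2 states and 0 ε-transitions.
  s* : 4 states, 4 ε-transitions
  prs*rq : 8 states, 4 ε-transitions
  prs*rq | s : 12 states, 8 ε-transitions
  pr(prs*rq | s) : 14 states, 8 ε-transitions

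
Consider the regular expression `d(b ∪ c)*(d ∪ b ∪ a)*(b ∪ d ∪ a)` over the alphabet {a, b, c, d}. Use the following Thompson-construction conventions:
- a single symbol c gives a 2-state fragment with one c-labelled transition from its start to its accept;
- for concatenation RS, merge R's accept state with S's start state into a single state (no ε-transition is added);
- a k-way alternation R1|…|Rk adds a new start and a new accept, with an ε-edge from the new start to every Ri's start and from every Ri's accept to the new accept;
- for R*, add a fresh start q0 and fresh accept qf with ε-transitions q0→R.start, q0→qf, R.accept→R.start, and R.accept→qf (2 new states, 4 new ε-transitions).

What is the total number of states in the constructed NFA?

Building bottom-up:
Each of the 9 symbol leaves contributes a 2-state fragment.
  b ∪ c : 6 states
  (b ∪ c)* : 8 states
  d ∪ b ∪ a : 8 states
  (d ∪ b ∪ a)* : 10 states
  b ∪ d ∪ a : 8 states
  d(b ∪ c)*(d ∪ b ∪ a)*(b ∪ d ∪ a) : 25 states

25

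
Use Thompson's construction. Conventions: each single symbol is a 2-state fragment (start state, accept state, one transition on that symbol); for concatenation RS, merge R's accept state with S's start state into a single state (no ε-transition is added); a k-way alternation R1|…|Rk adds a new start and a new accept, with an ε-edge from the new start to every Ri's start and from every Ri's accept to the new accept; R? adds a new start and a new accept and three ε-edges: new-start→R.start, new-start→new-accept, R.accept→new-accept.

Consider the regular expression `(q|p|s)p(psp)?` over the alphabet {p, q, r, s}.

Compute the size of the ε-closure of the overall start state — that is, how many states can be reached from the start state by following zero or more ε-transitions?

Compute the ε-closure size of each fragment's start state recursively; a symbol fragment's start has no outgoing ε-edge, so its closure is just itself (size 1).
  q|p|s : new start ε-reaches every alternative's start; none of them accept ε, so the new accept is not reached: |ε-closure| = 1 + 1 + 1 + 1 = 4
  psp : |ε-closure| equals the left operand's closure size = 1 (its accept is not ε-reachable, so the closure stops there)
  (psp)? : new start has ε-edges to the inner start and to the new accept, so |ε-closure| = 2 + 1 = 3
  (q|p|s)p(psp)? : |ε-closure| equals the left operand's closure size = 4 (its accept is not ε-reachable, so the closure stops there)

4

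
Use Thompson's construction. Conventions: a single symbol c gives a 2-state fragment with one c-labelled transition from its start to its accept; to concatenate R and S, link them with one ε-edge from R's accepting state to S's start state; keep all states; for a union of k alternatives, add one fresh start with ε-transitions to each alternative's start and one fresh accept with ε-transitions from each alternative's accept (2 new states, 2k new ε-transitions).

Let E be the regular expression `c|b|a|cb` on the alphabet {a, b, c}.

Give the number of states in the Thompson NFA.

Per subexpression:
Each of the 5 symbol leaves contributes a 2-state fragment.
  cb : 4 states
  c|b|a|cb : 12 states

12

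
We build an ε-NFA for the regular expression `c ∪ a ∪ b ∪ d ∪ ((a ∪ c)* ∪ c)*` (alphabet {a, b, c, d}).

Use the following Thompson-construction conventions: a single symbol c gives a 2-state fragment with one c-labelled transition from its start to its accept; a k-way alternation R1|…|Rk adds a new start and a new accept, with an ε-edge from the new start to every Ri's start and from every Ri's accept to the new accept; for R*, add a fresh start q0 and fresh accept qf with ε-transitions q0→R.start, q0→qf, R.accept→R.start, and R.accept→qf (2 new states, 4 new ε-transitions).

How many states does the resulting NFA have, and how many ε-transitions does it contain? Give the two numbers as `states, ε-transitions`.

24, 26

Building bottom-up:
Each of the 7 symbol leaves contributes 2 states and 0 ε-transitions.
  a ∪ c — 6 states, 4 ε-transitions
  (a ∪ c)* — 8 states, 8 ε-transitions
  (a ∪ c)* ∪ c — 12 states, 12 ε-transitions
  ((a ∪ c)* ∪ c)* — 14 states, 16 ε-transitions
  c ∪ a ∪ b ∪ d ∪ ((a ∪ c)* ∪ c)* — 24 states, 26 ε-transitions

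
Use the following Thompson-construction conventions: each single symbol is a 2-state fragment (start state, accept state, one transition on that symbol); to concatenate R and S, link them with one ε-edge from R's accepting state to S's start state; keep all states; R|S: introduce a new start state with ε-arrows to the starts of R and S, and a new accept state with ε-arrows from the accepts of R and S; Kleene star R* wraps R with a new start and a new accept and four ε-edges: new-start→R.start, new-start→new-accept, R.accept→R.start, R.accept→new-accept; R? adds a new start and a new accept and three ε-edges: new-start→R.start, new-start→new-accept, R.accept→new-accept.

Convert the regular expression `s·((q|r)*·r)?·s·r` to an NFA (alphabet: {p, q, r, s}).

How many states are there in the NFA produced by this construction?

18

Building bottom-up:
Each of the 6 symbol leaves contributes a 2-state fragment.
  q|r — 6 states
  (q|r)* — 8 states
  (q|r)*·r — 10 states
  ((q|r)*·r)? — 12 states
  s·((q|r)*·r)?·s·r — 18 states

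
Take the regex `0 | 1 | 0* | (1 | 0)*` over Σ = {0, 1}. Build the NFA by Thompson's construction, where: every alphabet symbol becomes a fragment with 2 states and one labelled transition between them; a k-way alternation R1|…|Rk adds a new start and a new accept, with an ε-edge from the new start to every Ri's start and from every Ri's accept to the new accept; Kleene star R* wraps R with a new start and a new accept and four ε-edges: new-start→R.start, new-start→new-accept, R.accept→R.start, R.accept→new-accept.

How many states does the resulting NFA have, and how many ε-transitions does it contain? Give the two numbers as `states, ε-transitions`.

18, 20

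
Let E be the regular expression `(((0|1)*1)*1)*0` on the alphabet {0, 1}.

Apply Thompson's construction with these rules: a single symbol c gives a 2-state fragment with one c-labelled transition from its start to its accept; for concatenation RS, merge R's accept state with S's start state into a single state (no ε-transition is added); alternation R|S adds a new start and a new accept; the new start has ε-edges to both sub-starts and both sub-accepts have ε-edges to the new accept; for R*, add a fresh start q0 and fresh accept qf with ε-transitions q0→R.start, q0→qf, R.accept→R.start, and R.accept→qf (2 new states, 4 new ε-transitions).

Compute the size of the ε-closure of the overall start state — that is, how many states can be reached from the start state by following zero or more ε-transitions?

Work bottom-up. For each fragment F, track |ε-closure(F.start)| and whether F's accept lies in that closure (i.e. whether F accepts ε). A single-symbol fragment has closure size 1 and does not accept ε.
  0|1 : new start ε-reaches every alternative's start; none of them accept ε, so the new accept is not reached: |ε-closure| = 1 + 1 + 1 = 3
  (0|1)* : the star's fresh start ε-reaches both the body's start and the fresh accept: |ε-closure| = 2 + 3 = 5
  (0|1)*1 : |ε-closure| = 5 + (1−1) = 5 (closure spills across the concat boundary because the left factor accepts ε)
  ((0|1)*1)* : new start has ε-edges to the inner start and to the new accept, so |ε-closure| = 2 + 5 = 7
  ((0|1)*1)*1 : |ε-closure| = 7 + (1−1) = 7 (closure spills across the concat boundary because the left factor accepts ε)
  (((0|1)*1)*1)* : |ε-closure| = 1 (new start) + 7 (body) + 1 (new accept) = 9
  (((0|1)*1)*1)*0 : |ε-closure| = 9 + (1−1) = 9 (closure spills across the concat boundary because the left factor accepts ε)

9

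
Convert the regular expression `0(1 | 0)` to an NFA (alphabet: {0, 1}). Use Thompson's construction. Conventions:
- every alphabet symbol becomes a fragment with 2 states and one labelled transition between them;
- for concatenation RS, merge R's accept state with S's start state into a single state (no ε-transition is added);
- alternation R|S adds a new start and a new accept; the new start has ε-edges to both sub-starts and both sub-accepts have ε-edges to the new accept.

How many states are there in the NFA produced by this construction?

Building bottom-up:
Each of the 3 symbol leaves contributes a 2-state fragment.
  1 | 0 — 6 states
  0(1 | 0) — 7 states

7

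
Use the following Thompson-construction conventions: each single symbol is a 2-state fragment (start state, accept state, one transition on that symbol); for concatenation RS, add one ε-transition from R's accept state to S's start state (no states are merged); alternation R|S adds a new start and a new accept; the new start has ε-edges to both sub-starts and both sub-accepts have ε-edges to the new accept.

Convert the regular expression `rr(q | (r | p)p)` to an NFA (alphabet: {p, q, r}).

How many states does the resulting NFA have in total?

16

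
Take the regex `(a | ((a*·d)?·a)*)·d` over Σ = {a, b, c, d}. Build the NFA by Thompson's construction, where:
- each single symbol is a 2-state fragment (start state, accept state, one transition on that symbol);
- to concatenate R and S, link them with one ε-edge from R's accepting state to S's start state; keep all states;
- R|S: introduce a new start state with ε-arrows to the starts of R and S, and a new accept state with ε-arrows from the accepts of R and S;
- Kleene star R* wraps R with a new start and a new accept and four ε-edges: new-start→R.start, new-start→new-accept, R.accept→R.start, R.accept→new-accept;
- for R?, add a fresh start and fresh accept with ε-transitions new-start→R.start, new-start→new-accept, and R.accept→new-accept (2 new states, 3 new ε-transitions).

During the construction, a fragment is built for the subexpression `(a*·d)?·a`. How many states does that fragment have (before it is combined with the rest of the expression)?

10

Fragment for `(a*·d)?·a`:
Each of the 3 symbol leaves contributes a 2-state fragment.
  a* : 4 states
  a*·d : 6 states
  (a*·d)? : 8 states
  (a*·d)?·a : 10 states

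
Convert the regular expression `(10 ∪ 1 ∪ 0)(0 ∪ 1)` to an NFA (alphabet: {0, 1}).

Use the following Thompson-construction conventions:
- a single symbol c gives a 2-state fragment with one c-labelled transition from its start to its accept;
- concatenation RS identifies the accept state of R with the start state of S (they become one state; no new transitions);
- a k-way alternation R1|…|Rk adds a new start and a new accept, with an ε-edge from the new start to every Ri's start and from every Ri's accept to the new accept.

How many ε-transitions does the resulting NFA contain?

10

Per subexpression:
Each of the 6 symbol leaves contributes 0 ε-transitions.
  10 → 0 ε-transitions
  10 ∪ 1 ∪ 0 → 6 ε-transitions
  0 ∪ 1 → 4 ε-transitions
  (10 ∪ 1 ∪ 0)(0 ∪ 1) → 10 ε-transitions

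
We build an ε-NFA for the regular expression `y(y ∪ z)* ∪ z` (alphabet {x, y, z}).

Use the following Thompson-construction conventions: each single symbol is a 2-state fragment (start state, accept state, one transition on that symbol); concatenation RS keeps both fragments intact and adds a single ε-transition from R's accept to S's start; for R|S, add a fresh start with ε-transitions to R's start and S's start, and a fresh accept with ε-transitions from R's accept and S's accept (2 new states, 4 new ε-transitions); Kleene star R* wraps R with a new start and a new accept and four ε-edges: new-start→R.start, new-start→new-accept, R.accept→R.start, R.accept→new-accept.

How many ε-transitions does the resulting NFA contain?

13

Building bottom-up:
Each of the 4 symbol leaves contributes 0 ε-transitions.
  y ∪ z = 4 ε-transitions
  (y ∪ z)* = 8 ε-transitions
  y(y ∪ z)* = 9 ε-transitions
  y(y ∪ z)* ∪ z = 13 ε-transitions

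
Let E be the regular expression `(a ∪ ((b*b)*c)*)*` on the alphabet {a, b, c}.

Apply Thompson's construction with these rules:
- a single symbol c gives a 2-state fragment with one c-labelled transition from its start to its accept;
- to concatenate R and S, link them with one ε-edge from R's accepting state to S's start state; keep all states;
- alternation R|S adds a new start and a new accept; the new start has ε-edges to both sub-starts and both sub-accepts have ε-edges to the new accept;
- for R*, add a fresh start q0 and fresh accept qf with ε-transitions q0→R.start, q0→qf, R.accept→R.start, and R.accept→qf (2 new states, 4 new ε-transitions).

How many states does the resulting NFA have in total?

18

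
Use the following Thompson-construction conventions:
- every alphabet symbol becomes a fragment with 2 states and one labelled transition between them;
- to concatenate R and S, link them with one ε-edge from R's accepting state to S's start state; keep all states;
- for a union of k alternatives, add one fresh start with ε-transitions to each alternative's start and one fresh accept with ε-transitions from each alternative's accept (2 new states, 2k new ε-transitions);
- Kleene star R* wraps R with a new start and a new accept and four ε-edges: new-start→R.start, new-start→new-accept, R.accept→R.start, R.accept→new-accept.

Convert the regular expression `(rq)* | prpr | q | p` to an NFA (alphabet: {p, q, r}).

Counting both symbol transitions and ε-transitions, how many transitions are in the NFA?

Bottom-up over the parse tree:
Each of the 8 symbol leaves contributes 1 transition (1 symbol, 0 ε).
  rq → 3 transitions (2 symbol, 1 ε)
  (rq)* → 7 transitions (2 symbol, 5 ε)
  prpr → 7 transitions (4 symbol, 3 ε)
  (rq)* | prpr | q | p → 24 transitions (8 symbol, 16 ε)

24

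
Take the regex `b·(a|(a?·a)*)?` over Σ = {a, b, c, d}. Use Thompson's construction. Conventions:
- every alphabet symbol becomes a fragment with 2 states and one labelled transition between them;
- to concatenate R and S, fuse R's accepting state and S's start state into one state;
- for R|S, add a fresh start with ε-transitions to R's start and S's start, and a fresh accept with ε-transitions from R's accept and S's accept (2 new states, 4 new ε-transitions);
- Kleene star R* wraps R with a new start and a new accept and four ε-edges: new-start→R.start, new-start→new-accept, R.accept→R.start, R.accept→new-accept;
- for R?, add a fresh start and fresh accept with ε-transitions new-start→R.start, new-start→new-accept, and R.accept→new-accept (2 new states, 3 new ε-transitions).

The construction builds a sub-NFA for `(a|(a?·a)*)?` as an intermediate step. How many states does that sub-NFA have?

Fragment for `(a|(a?·a)*)?`:
Each of the 3 symbol leaves contributes a 2-state fragment.
  a? = 4 states
  a?·a = 5 states
  (a?·a)* = 7 states
  a|(a?·a)* = 11 states
  (a|(a?·a)*)? = 13 states

13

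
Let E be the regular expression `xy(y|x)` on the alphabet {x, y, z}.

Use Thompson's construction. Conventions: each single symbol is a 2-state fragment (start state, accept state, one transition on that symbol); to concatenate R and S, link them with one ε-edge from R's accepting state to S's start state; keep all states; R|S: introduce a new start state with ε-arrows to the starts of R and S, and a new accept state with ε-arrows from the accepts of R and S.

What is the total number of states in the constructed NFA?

10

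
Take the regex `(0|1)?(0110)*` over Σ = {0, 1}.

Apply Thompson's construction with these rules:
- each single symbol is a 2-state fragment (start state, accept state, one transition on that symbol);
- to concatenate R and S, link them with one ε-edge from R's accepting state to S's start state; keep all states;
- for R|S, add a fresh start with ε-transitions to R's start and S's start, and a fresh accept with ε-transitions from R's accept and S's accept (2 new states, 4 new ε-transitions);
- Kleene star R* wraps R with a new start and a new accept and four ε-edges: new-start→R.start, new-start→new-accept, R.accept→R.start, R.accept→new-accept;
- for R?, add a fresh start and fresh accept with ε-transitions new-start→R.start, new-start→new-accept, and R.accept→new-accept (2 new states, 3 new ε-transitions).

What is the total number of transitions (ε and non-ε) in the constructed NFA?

21

By structural recursion:
Each of the 6 symbol leaves contributes 1 transition (1 symbol, 0 ε).
  0|1 : 6 transitions (2 symbol, 4 ε)
  (0|1)? : 9 transitions (2 symbol, 7 ε)
  0110 : 7 transitions (4 symbol, 3 ε)
  (0110)* : 11 transitions (4 symbol, 7 ε)
  (0|1)?(0110)* : 21 transitions (6 symbol, 15 ε)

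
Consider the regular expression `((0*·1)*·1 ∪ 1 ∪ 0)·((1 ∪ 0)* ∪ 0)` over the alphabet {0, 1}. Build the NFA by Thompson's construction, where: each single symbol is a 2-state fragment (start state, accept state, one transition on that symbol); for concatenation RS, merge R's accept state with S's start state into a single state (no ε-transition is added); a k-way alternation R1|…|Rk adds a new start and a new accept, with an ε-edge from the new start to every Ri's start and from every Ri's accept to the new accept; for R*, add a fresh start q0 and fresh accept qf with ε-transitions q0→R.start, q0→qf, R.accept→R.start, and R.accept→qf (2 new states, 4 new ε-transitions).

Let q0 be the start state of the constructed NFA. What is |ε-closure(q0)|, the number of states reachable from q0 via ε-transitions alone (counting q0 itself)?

8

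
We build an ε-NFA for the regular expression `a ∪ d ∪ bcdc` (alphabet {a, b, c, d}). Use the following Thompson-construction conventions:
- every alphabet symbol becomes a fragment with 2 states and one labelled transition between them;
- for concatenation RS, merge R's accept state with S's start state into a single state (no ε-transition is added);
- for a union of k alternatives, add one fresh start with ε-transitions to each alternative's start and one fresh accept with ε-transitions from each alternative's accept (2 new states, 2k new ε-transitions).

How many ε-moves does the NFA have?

By structural recursion:
Each of the 6 symbol leaves contributes 0 ε-transitions.
  bcdc : 0 ε-transitions
  a ∪ d ∪ bcdc : 6 ε-transitions

6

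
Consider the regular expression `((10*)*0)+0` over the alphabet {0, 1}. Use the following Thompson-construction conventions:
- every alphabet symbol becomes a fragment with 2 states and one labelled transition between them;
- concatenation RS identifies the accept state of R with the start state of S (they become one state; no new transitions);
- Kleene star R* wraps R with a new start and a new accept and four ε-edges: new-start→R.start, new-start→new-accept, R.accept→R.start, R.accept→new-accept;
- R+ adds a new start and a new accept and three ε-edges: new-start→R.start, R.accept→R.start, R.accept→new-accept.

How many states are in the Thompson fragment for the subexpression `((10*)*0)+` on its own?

Fragment for `((10*)*0)+`:
Each of the 3 symbol leaves contributes a 2-state fragment.
  0* = 4 states
  10* = 5 states
  (10*)* = 7 states
  (10*)*0 = 8 states
  ((10*)*0)+ = 10 states

10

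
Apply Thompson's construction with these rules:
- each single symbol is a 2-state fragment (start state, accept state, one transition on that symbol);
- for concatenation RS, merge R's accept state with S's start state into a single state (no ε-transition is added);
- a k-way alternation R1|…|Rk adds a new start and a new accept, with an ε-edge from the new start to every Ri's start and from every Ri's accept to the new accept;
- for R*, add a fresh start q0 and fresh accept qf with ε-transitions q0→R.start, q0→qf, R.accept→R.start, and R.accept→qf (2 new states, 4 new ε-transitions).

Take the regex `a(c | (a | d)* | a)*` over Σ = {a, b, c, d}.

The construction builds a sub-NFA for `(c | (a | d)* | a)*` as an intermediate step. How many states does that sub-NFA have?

16

Fragment for `(c | (a | d)* | a)*`:
Each of the 4 symbol leaves contributes a 2-state fragment.
  a | d — 6 states
  (a | d)* — 8 states
  c | (a | d)* | a — 14 states
  (c | (a | d)* | a)* — 16 states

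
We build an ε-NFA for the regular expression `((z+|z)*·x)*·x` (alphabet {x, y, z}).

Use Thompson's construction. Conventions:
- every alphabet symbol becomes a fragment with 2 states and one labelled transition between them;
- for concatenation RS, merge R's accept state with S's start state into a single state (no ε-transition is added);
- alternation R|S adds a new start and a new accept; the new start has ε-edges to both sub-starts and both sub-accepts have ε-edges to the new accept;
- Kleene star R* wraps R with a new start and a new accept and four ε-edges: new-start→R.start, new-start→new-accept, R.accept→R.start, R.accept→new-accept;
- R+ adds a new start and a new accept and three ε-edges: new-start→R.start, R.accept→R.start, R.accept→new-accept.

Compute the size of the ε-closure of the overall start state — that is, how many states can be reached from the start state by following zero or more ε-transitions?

8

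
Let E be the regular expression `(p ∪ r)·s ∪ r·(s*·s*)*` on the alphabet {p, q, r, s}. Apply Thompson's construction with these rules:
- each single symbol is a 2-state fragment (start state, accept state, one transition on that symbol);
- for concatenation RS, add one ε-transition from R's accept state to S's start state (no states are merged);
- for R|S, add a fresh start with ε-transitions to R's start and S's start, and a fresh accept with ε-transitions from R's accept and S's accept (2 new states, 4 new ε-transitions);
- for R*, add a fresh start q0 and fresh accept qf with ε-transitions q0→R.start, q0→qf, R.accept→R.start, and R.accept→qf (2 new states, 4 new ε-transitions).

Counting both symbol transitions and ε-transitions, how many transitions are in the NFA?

29

By structural recursion:
Each of the 6 symbol leaves contributes 1 transition (1 symbol, 0 ε).
  p ∪ r : 6 transitions (2 symbol, 4 ε)
  (p ∪ r)·s : 8 transitions (3 symbol, 5 ε)
  s* : 5 transitions (1 symbol, 4 ε)
  s* : 5 transitions (1 symbol, 4 ε)
  s*·s* : 11 transitions (2 symbol, 9 ε)
  (s*·s*)* : 15 transitions (2 symbol, 13 ε)
  r·(s*·s*)* : 17 transitions (3 symbol, 14 ε)
  (p ∪ r)·s ∪ r·(s*·s*)* : 29 transitions (6 symbol, 23 ε)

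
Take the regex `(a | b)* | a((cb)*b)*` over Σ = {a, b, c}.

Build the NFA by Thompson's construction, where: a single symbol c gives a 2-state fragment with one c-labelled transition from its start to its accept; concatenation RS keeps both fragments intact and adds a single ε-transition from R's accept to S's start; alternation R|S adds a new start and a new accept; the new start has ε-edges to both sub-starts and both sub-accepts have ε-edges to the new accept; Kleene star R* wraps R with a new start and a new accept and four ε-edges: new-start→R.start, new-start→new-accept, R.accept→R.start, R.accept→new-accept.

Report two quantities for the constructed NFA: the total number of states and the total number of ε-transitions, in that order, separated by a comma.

22, 23

Building bottom-up:
Each of the 6 symbol leaves contributes 2 states and 0 ε-transitions.
  a | b : 6 states, 4 ε-transitions
  (a | b)* : 8 states, 8 ε-transitions
  cb : 4 states, 1 ε-transition
  (cb)* : 6 states, 5 ε-transitions
  (cb)*b : 8 states, 6 ε-transitions
  ((cb)*b)* : 10 states, 10 ε-transitions
  a((cb)*b)* : 12 states, 11 ε-transitions
  (a | b)* | a((cb)*b)* : 22 states, 23 ε-transitions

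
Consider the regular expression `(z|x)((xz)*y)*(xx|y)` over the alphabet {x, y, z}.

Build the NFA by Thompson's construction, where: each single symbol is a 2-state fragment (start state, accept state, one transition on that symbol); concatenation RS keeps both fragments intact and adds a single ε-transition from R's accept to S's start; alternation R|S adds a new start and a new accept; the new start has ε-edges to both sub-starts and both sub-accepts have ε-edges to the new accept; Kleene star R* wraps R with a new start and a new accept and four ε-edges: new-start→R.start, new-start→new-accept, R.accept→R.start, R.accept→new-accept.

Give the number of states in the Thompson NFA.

Recursing over subexpressions:
Each of the 8 symbol leaves contributes a 2-state fragment.
  z|x — 6 states
  xz — 4 states
  (xz)* — 6 states
  (xz)*y — 8 states
  ((xz)*y)* — 10 states
  xx — 4 states
  xx|y — 8 states
  (z|x)((xz)*y)*(xx|y) — 24 states

24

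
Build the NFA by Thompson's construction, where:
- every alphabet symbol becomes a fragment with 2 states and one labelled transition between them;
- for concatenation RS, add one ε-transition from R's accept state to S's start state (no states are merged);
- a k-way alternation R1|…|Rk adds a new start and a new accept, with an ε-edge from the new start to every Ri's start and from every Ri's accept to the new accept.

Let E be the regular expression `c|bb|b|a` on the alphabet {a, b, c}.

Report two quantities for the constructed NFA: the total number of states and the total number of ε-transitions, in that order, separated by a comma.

12, 9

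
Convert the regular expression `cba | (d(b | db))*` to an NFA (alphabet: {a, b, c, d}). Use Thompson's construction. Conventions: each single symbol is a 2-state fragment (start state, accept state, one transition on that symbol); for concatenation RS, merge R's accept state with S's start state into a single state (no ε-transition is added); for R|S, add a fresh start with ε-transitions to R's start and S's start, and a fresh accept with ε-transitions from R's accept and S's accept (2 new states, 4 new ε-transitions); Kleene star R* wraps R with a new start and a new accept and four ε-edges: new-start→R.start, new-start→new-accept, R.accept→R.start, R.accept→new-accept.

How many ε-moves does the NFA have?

Building bottom-up:
Each of the 7 symbol leaves contributes 0 ε-transitions.
  cba — 0 ε-transitions
  db — 0 ε-transitions
  b | db — 4 ε-transitions
  d(b | db) — 4 ε-transitions
  (d(b | db))* — 8 ε-transitions
  cba | (d(b | db))* — 12 ε-transitions

12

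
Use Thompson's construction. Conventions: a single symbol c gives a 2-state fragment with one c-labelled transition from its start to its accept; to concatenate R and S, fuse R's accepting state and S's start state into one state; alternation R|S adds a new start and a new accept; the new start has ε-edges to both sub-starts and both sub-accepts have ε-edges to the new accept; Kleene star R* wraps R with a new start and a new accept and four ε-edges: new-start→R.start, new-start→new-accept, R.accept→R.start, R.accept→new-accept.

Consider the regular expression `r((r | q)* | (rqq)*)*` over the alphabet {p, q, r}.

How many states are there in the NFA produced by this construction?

19

Recursing over subexpressions:
Each of the 6 symbol leaves contributes a 2-state fragment.
  r | q : 6 states
  (r | q)* : 8 states
  rqq : 4 states
  (rqq)* : 6 states
  (r | q)* | (rqq)* : 16 states
  ((r | q)* | (rqq)*)* : 18 states
  r((r | q)* | (rqq)*)* : 19 states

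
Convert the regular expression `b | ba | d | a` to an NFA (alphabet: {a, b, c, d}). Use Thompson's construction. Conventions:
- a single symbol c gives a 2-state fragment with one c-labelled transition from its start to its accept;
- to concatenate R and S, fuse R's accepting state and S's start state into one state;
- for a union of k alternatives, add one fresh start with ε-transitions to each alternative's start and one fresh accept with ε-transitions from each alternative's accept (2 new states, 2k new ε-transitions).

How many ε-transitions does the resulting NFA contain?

8

Building bottom-up:
Each of the 5 symbol leaves contributes 0 ε-transitions.
  ba → 0 ε-transitions
  b | ba | d | a → 8 ε-transitions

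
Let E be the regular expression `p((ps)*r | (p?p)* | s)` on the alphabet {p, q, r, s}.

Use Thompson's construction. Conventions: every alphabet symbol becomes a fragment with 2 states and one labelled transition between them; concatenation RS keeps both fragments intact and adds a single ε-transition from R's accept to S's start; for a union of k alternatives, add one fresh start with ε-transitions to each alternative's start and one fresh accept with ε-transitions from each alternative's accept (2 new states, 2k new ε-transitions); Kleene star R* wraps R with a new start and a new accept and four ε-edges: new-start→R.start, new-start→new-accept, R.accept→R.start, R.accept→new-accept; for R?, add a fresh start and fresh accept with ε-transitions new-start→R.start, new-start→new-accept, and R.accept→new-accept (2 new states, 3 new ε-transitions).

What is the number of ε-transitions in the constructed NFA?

21

Recursing over subexpressions:
Each of the 7 symbol leaves contributes 0 ε-transitions.
  ps = 1 ε-transition
  (ps)* = 5 ε-transitions
  (ps)*r = 6 ε-transitions
  p? = 3 ε-transitions
  p?p = 4 ε-transitions
  (p?p)* = 8 ε-transitions
  (ps)*r | (p?p)* | s = 20 ε-transitions
  p((ps)*r | (p?p)* | s) = 21 ε-transitions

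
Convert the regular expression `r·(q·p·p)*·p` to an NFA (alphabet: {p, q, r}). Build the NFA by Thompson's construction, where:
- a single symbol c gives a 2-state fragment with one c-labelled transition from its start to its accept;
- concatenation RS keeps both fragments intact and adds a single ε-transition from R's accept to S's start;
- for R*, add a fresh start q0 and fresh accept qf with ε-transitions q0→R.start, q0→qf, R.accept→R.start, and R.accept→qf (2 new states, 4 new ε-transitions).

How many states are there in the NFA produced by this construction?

12

Bottom-up over the parse tree:
Each of the 5 symbol leaves contributes a 2-state fragment.
  q·p·p — 6 states
  (q·p·p)* — 8 states
  r·(q·p·p)*·p — 12 states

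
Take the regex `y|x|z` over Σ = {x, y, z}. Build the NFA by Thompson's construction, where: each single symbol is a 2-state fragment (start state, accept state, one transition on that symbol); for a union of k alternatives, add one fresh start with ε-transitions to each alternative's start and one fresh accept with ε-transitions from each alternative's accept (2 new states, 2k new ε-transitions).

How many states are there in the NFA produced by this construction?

8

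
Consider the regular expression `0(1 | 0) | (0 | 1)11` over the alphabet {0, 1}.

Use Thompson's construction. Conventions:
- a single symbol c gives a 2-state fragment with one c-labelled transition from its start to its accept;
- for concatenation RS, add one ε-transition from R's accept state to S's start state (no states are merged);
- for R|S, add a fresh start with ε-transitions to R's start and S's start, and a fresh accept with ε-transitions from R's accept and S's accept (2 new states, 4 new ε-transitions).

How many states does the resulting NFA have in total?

Bottom-up over the parse tree:
Each of the 7 symbol leaves contributes a 2-state fragment.
  1 | 0 — 6 states
  0(1 | 0) — 8 states
  0 | 1 — 6 states
  (0 | 1)11 — 10 states
  0(1 | 0) | (0 | 1)11 — 20 states

20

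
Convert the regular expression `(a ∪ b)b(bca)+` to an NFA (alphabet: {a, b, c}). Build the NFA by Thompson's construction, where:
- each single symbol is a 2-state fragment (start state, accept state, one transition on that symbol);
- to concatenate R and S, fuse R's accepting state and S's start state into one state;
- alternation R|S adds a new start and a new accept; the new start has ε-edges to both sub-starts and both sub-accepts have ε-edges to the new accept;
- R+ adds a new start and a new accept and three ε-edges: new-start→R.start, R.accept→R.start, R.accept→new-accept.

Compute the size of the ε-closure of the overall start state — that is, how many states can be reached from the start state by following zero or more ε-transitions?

3

Let C(F) = |ε-closure(F.start)| within fragment F, and note whether F accepts ε. Symbol fragments have C = 1 and do not accept ε. Then:
  a ∪ b → new start ε-reaches every alternative's start; none of them accept ε, so the new accept is not reached: |closure| = 1 + 1 + 1 = 3
  bca → same as the first factor's closure: |closure| = 1
  (bca)+ → |closure| = 1 + 1 = 2 (the body doesn't accept ε, so the new accept is not reached)
  (a ∪ b)b(bca)+ → |closure| equals the left operand's closure size = 3 (its accept is not ε-reachable, so the closure stops there)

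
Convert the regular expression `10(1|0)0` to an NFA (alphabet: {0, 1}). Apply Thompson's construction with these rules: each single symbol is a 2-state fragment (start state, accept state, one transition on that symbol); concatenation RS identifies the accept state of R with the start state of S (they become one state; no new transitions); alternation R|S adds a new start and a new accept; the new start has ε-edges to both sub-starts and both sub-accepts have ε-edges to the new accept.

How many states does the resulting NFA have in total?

9

Per subexpression:
Each of the 5 symbol leaves contributes a 2-state fragment.
  1|0 → 6 states
  10(1|0)0 → 9 states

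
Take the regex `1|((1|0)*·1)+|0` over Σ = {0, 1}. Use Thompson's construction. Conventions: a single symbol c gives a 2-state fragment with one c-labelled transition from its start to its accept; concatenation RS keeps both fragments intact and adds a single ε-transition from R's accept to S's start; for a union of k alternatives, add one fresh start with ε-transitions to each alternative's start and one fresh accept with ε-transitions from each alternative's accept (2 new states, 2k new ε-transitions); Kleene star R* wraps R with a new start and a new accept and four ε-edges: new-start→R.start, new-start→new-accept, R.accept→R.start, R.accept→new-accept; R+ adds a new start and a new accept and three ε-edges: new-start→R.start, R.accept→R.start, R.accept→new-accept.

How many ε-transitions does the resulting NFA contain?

18

Building bottom-up:
Each of the 5 symbol leaves contributes 0 ε-transitions.
  1|0 — 4 ε-transitions
  (1|0)* — 8 ε-transitions
  (1|0)*·1 — 9 ε-transitions
  ((1|0)*·1)+ — 12 ε-transitions
  1|((1|0)*·1)+|0 — 18 ε-transitions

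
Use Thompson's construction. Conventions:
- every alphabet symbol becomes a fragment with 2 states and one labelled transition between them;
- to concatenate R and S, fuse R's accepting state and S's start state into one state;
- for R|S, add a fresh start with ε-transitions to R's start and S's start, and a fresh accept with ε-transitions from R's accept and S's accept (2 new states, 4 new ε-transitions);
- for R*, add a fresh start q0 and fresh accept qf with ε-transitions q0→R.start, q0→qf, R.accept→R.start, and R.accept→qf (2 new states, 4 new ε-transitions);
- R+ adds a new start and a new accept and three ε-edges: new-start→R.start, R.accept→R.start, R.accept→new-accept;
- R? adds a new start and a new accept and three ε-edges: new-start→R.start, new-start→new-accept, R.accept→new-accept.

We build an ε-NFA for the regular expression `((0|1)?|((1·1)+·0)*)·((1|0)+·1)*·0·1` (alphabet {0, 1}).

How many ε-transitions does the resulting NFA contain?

29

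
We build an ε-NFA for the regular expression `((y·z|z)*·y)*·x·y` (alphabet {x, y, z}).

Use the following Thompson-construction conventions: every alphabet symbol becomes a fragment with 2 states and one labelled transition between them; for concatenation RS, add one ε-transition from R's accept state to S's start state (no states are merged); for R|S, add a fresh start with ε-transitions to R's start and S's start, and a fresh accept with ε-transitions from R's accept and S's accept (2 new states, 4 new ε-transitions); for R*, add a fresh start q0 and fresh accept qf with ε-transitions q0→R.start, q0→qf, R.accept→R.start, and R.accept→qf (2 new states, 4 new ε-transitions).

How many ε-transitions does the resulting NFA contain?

Recursing over subexpressions:
Each of the 6 symbol leaves contributes 0 ε-transitions.
  y·z = 1 ε-transition
  y·z|z = 5 ε-transitions
  (y·z|z)* = 9 ε-transitions
  (y·z|z)*·y = 10 ε-transitions
  ((y·z|z)*·y)* = 14 ε-transitions
  ((y·z|z)*·y)*·x·y = 16 ε-transitions

16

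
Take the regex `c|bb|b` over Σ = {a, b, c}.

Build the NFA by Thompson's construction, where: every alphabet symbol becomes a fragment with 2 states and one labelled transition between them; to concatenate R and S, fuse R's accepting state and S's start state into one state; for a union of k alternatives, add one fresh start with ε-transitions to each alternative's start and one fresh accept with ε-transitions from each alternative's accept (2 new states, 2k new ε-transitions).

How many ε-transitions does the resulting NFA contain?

Bottom-up over the parse tree:
Each of the 4 symbol leaves contributes 0 ε-transitions.
  bb — 0 ε-transitions
  c|bb|b — 6 ε-transitions

6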